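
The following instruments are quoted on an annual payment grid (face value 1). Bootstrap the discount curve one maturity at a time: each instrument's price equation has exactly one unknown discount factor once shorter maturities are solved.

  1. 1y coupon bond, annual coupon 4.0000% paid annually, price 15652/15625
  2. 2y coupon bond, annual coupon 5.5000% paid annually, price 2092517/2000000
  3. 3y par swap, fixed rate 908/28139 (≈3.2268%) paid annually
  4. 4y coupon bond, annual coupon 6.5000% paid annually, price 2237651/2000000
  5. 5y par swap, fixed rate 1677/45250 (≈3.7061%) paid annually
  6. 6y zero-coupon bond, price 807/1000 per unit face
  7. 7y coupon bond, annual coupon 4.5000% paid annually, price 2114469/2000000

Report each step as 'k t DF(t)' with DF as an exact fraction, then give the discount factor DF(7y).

1 1 602/625
2 2 1883/2000
3 3 2273/2500
4 4 2197/2500
5 5 8323/10000
6 6 807/1000
7 7 7821/10000
DF(7y) = 7821/10000 ≈ 0.782100

step 1 [1y] bond c/1=1/25: DF=(15652/15625 − 1/25·(0))/(1+1/25) = 602/625 ≈ 0.963200
step 2 [2y] bond c/1=11/200: DF=(2092517/2000000 − 11/200·(0.963200))/(1+11/200) = 1883/2000 ≈ 0.941500
step 3 [3y] swap r/1=908/28139: DF=(1 − 908/28139·(0.963200+0.941500))/(1+908/28139) = 2273/2500 ≈ 0.909200
step 4 [4y] bond c/1=13/200: DF=(2237651/2000000 − 13/200·(0.963200+0.941500+0.909200))/(1+13/200) = 2197/2500 ≈ 0.878800
step 5 [5y] swap r/1=1677/45250: DF=(1 − 1677/45250·(0.963200+0.941500+0.909200+0.878800))/(1+1677/45250) = 8323/10000 ≈ 0.832300
step 6 [6y] zero: DF = P = 807/1000 ≈ 0.807000
step 7 [7y] bond c/1=9/200: DF=(2114469/2000000 − 9/200·(0.963200+0.941500+0.909200+0.878800+0.832300+0.807000))/(1+9/200) = 7821/10000 ≈ 0.782100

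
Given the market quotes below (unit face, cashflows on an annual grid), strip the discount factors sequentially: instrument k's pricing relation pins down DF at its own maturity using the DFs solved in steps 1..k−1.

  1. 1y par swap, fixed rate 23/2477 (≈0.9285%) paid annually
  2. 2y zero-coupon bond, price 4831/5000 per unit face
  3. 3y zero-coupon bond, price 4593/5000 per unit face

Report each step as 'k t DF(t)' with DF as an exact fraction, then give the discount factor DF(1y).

step 1 [1y] swap r/1=23/2477: DF=(1 − 23/2477·(0))/(1+23/2477) = 2477/2500 ≈ 0.990800
step 2 [2y] zero: DF = P = 4831/5000 ≈ 0.966200
step 3 [3y] zero: DF = P = 4593/5000 ≈ 0.918600

1 1 2477/2500
2 2 4831/5000
3 3 4593/5000
DF(1y) = 2477/2500 ≈ 0.990800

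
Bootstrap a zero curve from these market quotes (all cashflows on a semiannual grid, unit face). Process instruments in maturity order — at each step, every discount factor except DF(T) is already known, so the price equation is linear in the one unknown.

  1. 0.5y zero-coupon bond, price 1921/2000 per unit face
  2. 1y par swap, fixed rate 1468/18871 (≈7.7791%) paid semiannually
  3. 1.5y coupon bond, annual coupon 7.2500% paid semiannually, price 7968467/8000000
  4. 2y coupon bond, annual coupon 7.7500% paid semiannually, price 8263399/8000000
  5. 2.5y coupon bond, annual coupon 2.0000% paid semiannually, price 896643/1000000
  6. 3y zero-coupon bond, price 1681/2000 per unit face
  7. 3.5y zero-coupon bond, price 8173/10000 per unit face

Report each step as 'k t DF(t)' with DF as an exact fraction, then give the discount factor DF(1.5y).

1 1/2 1921/2000
2 1 4633/5000
3 3/2 1119/1250
4 2 4453/5000
5 5/2 4257/5000
6 3 1681/2000
7 7/2 8173/10000
DF(1.5y) = 1119/1250 ≈ 0.895200

step 1 [0.5y] zero: DF = P = 1921/2000 ≈ 0.960500
step 2 [1y] swap r/2=734/18871: DF=(1 − 734/18871·(0.960500))/(1+734/18871) = 4633/5000 ≈ 0.926600
step 3 [1.5y] bond c/2=29/800: DF=(7968467/8000000 − 29/800·(0.960500+0.926600))/(1+29/800) = 1119/1250 ≈ 0.895200
step 4 [2y] bond c/2=31/800: DF=(8263399/8000000 − 31/800·(0.960500+0.926600+0.895200))/(1+31/800) = 4453/5000 ≈ 0.890600
step 5 [2.5y] bond c/2=1/100: DF=(896643/1000000 − 1/100·(0.960500+0.926600+0.895200+0.890600))/(1+1/100) = 4257/5000 ≈ 0.851400
step 6 [3y] zero: DF = P = 1681/2000 ≈ 0.840500
step 7 [3.5y] zero: DF = P = 8173/10000 ≈ 0.817300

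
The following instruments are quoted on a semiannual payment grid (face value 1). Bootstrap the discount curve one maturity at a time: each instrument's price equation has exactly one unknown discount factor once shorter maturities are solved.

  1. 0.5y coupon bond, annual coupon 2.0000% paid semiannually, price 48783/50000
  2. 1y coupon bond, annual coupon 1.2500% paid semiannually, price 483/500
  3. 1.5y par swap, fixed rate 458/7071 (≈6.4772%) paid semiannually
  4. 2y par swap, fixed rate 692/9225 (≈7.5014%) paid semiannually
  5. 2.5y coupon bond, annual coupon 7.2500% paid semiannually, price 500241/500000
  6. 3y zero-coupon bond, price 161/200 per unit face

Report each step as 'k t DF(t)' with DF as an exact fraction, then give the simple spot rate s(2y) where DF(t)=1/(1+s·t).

step 1 [0.5y] bond c/2=1/100: DF=(48783/50000 − 1/100·(0))/(1+1/100) = 483/500 ≈ 0.966000
step 2 [1y] bond c/2=1/160: DF=(483/500 − 1/160·(0.966000))/(1+1/160) = 477/500 ≈ 0.954000
step 3 [1.5y] swap r/2=229/7071: DF=(1 − 229/7071·(0.966000+0.954000))/(1+229/7071) = 2271/2500 ≈ 0.908400
step 4 [2y] swap r/2=346/9225: DF=(1 − 346/9225·(0.966000+0.954000+0.908400))/(1+346/9225) = 1077/1250 ≈ 0.861600
step 5 [2.5y] bond c/2=29/800: DF=(500241/500000 − 29/800·(0.966000+0.954000+0.908400+0.861600))/(1+29/800) = 2091/2500 ≈ 0.836400
step 6 [3y] zero: DF = P = 161/200 ≈ 0.805000

1 1/2 483/500
2 1 477/500
3 3/2 2271/2500
4 2 1077/1250
5 5/2 2091/2500
6 3 161/200
s(2y) = (1/(1077/1250) − 1)/(2) = 173/2154 ≈ 8.0316%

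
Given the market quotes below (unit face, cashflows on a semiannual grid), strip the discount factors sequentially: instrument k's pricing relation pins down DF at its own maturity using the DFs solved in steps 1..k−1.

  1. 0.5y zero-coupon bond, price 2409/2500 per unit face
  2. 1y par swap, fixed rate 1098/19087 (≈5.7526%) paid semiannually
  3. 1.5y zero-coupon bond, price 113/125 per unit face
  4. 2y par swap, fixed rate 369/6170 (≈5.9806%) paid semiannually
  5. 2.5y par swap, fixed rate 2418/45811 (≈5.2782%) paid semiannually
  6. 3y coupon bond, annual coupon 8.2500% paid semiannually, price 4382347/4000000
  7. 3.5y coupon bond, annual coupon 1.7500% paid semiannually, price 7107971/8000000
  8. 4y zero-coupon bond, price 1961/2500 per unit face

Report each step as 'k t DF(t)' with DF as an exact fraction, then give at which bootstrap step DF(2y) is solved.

step 1 [0.5y] zero: DF = P = 2409/2500 ≈ 0.963600
step 2 [1y] swap r/2=549/19087: DF=(1 − 549/19087·(0.963600))/(1+549/19087) = 9451/10000 ≈ 0.945100
step 3 [1.5y] zero: DF = P = 113/125 ≈ 0.904000
step 4 [2y] swap r/2=369/12340: DF=(1 − 369/12340·(0.963600+0.945100+0.904000))/(1+369/12340) = 8893/10000 ≈ 0.889300
step 5 [2.5y] swap r/2=1209/45811: DF=(1 − 1209/45811·(0.963600+0.945100+0.904000+0.889300))/(1+1209/45811) = 8791/10000 ≈ 0.879100
step 6 [3y] bond c/2=33/800: DF=(4382347/4000000 − 33/800·(0.963600+0.945100+0.904000+0.889300+0.879100))/(1+33/800) = 8707/10000 ≈ 0.870700
step 7 [3.5y] bond c/2=7/800: DF=(7107971/8000000 − 7/800·(0.963600+0.945100+0.904000+0.889300+0.879100+0.870700))/(1+7/800) = 1667/2000 ≈ 0.833500
step 8 [4y] zero: DF = P = 1961/2500 ≈ 0.784400

1 1/2 2409/2500
2 1 9451/10000
3 3/2 113/125
4 2 8893/10000
5 5/2 8791/10000
6 3 8707/10000
7 7/2 1667/2000
8 4 1961/2500
DF(2y) is solved at step 4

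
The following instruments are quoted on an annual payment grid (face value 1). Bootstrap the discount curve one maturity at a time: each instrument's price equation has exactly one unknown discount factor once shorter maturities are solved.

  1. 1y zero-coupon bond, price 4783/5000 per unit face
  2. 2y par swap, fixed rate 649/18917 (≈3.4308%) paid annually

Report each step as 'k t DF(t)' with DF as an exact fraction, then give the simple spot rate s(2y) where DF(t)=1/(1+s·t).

1 1 4783/5000
2 2 9351/10000
s(2y) = (1/(9351/10000) − 1)/(2) = 649/18702 ≈ 3.4702%

step 1 [1y] zero: DF = P = 4783/5000 ≈ 0.956600
step 2 [2y] swap r/1=649/18917: DF=(1 − 649/18917·(0.956600))/(1+649/18917) = 9351/10000 ≈ 0.935100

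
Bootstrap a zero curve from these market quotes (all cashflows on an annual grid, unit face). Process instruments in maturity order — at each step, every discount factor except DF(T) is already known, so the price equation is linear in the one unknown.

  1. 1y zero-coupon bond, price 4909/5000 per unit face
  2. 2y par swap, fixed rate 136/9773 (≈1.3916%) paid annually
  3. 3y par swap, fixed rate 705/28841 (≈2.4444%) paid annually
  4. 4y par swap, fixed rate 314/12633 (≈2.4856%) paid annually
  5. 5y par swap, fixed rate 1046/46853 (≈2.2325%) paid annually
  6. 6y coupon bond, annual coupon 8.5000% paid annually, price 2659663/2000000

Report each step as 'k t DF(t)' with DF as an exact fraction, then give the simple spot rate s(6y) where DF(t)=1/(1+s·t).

1 1 4909/5000
2 2 608/625
3 3 1859/2000
4 4 4529/5000
5 5 4477/5000
6 6 4293/5000
s(6y) = (1/(4293/5000) − 1)/(6) = 707/25758 ≈ 2.7448%

step 1 [1y] zero: DF = P = 4909/5000 ≈ 0.981800
step 2 [2y] swap r/1=136/9773: DF=(1 − 136/9773·(0.981800))/(1+136/9773) = 608/625 ≈ 0.972800
step 3 [3y] swap r/1=705/28841: DF=(1 − 705/28841·(0.981800+0.972800))/(1+705/28841) = 1859/2000 ≈ 0.929500
step 4 [4y] swap r/1=314/12633: DF=(1 − 314/12633·(0.981800+0.972800+0.929500))/(1+314/12633) = 4529/5000 ≈ 0.905800
step 5 [5y] swap r/1=1046/46853: DF=(1 − 1046/46853·(0.981800+0.972800+0.929500+0.905800))/(1+1046/46853) = 4477/5000 ≈ 0.895400
step 6 [6y] bond c/1=17/200: DF=(2659663/2000000 − 17/200·(0.981800+0.972800+0.929500+0.905800+0.895400))/(1+17/200) = 4293/5000 ≈ 0.858600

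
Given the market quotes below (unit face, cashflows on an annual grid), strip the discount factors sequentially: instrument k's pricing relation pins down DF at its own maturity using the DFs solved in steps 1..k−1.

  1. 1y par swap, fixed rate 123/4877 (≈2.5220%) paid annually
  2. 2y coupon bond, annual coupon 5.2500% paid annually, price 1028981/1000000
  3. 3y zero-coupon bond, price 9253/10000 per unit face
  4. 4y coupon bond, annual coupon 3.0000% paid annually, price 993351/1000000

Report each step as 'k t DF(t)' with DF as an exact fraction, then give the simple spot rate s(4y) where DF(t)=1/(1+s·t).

1 1 4877/5000
2 2 929/1000
3 3 9253/10000
4 4 441/500
s(4y) = (1/(441/500) − 1)/(4) = 59/1764 ≈ 3.3447%

step 1 [1y] swap r/1=123/4877: DF=(1 − 123/4877·(0))/(1+123/4877) = 4877/5000 ≈ 0.975400
step 2 [2y] bond c/1=21/400: DF=(1028981/1000000 − 21/400·(0.975400))/(1+21/400) = 929/1000 ≈ 0.929000
step 3 [3y] zero: DF = P = 9253/10000 ≈ 0.925300
step 4 [4y] bond c/1=3/100: DF=(993351/1000000 − 3/100·(0.975400+0.929000+0.925300))/(1+3/100) = 441/500 ≈ 0.882000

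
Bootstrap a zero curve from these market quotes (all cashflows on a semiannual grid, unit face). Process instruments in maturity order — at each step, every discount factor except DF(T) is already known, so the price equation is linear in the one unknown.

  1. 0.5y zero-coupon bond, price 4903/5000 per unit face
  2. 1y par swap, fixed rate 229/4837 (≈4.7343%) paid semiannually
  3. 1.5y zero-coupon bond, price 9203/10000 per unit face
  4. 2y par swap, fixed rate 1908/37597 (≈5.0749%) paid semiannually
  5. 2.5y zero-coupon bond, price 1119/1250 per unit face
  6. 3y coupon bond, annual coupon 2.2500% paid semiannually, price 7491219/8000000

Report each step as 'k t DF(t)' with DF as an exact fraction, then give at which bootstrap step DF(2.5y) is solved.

step 1 [0.5y] zero: DF = P = 4903/5000 ≈ 0.980600
step 2 [1y] swap r/2=229/9674: DF=(1 − 229/9674·(0.980600))/(1+229/9674) = 4771/5000 ≈ 0.954200
step 3 [1.5y] zero: DF = P = 9203/10000 ≈ 0.920300
step 4 [2y] swap r/2=954/37597: DF=(1 − 954/37597·(0.980600+0.954200+0.920300))/(1+954/37597) = 4523/5000 ≈ 0.904600
step 5 [2.5y] zero: DF = P = 1119/1250 ≈ 0.895200
step 6 [3y] bond c/2=9/800: DF=(7491219/8000000 − 9/800·(0.980600+0.954200+0.920300+0.904600+0.895200))/(1+9/800) = 4371/5000 ≈ 0.874200

1 1/2 4903/5000
2 1 4771/5000
3 3/2 9203/10000
4 2 4523/5000
5 5/2 1119/1250
6 3 4371/5000
DF(2.5y) is solved at step 5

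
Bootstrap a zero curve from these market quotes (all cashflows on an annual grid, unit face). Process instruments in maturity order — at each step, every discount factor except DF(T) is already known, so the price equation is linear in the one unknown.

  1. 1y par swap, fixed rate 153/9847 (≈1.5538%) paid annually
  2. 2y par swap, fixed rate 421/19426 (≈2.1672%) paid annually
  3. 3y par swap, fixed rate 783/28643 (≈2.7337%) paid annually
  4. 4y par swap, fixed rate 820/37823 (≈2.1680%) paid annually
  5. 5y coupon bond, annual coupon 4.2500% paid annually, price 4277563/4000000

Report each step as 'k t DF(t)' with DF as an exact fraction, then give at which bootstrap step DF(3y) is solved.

step 1 [1y] swap r/1=153/9847: DF=(1 − 153/9847·(0))/(1+153/9847) = 9847/10000 ≈ 0.984700
step 2 [2y] swap r/1=421/19426: DF=(1 − 421/19426·(0.984700))/(1+421/19426) = 9579/10000 ≈ 0.957900
step 3 [3y] swap r/1=783/28643: DF=(1 − 783/28643·(0.984700+0.957900))/(1+783/28643) = 9217/10000 ≈ 0.921700
step 4 [4y] swap r/1=820/37823: DF=(1 − 820/37823·(0.984700+0.957900+0.921700))/(1+820/37823) = 459/500 ≈ 0.918000
step 5 [5y] bond c/1=17/400: DF=(4277563/4000000 − 17/400·(0.984700+0.957900+0.921700+0.918000))/(1+17/400) = 2179/2500 ≈ 0.871600

1 1 9847/10000
2 2 9579/10000
3 3 9217/10000
4 4 459/500
5 5 2179/2500
DF(3y) is solved at step 3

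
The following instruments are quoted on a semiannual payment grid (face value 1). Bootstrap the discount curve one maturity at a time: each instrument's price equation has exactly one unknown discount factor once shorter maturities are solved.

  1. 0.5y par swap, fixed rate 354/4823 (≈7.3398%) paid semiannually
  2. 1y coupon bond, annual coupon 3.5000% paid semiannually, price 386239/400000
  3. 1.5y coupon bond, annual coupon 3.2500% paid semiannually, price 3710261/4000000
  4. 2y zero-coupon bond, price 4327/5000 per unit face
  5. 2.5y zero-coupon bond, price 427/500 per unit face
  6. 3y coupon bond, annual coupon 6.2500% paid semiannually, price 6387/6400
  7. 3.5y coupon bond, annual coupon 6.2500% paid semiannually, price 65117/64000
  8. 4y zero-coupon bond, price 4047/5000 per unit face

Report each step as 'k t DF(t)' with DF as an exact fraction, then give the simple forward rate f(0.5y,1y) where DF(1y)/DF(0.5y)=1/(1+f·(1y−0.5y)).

1 1/2 4823/5000
2 1 2331/2500
3 3/2 1103/1250
4 2 4327/5000
5 5/2 427/500
6 3 4157/5000
7 7/2 8251/10000
8 4 4047/5000
f(0.5y,1y) = ((4823/5000)/(2331/2500) − 1)/(1/2) = 23/333 ≈ 6.9069%

step 1 [0.5y] swap r/2=177/4823: DF=(1 − 177/4823·(0))/(1+177/4823) = 4823/5000 ≈ 0.964600
step 2 [1y] bond c/2=7/400: DF=(386239/400000 − 7/400·(0.964600))/(1+7/400) = 2331/2500 ≈ 0.932400
step 3 [1.5y] bond c/2=13/800: DF=(3710261/4000000 − 13/800·(0.964600+0.932400))/(1+13/800) = 1103/1250 ≈ 0.882400
step 4 [2y] zero: DF = P = 4327/5000 ≈ 0.865400
step 5 [2.5y] zero: DF = P = 427/500 ≈ 0.854000
step 6 [3y] bond c/2=1/32: DF=(6387/6400 − 1/32·(0.964600+0.932400+0.882400+0.865400+0.854000))/(1+1/32) = 4157/5000 ≈ 0.831400
step 7 [3.5y] bond c/2=1/32: DF=(65117/64000 − 1/32·(0.964600+0.932400+0.882400+0.865400+0.854000+0.831400))/(1+1/32) = 8251/10000 ≈ 0.825100
step 8 [4y] zero: DF = P = 4047/5000 ≈ 0.809400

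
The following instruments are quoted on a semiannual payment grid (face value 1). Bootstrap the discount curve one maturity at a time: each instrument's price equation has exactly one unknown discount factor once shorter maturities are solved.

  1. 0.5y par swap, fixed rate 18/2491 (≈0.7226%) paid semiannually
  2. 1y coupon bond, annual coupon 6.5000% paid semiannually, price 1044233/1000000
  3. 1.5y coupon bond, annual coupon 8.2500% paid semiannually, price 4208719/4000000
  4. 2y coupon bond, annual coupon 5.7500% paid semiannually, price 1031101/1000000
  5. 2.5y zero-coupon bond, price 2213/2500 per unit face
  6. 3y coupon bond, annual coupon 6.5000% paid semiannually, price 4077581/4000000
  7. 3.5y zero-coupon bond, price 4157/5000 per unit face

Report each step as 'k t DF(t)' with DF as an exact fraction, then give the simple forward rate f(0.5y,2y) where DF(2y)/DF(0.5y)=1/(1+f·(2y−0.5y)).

step 1 [0.5y] swap r/2=9/2491: DF=(1 − 9/2491·(0))/(1+9/2491) = 2491/2500 ≈ 0.996400
step 2 [1y] bond c/2=13/400: DF=(1044233/1000000 − 13/400·(0.996400))/(1+13/400) = 49/50 ≈ 0.980000
step 3 [1.5y] bond c/2=33/800: DF=(4208719/4000000 − 33/800·(0.996400+0.980000))/(1+33/800) = 4661/5000 ≈ 0.932200
step 4 [2y] bond c/2=23/800: DF=(1031101/1000000 − 23/800·(0.996400+0.980000+0.932200))/(1+23/800) = 921/1000 ≈ 0.921000
step 5 [2.5y] zero: DF = P = 2213/2500 ≈ 0.885200
step 6 [3y] bond c/2=13/400: DF=(4077581/4000000 − 13/400·(0.996400+0.980000+0.932200+0.921000+0.885200))/(1+13/400) = 8389/10000 ≈ 0.838900
step 7 [3.5y] zero: DF = P = 4157/5000 ≈ 0.831400

1 1/2 2491/2500
2 1 49/50
3 3/2 4661/5000
4 2 921/1000
5 5/2 2213/2500
6 3 8389/10000
7 7/2 4157/5000
f(0.5y,2y) = ((2491/2500)/(921/1000) − 1)/(3/2) = 754/13815 ≈ 5.4578%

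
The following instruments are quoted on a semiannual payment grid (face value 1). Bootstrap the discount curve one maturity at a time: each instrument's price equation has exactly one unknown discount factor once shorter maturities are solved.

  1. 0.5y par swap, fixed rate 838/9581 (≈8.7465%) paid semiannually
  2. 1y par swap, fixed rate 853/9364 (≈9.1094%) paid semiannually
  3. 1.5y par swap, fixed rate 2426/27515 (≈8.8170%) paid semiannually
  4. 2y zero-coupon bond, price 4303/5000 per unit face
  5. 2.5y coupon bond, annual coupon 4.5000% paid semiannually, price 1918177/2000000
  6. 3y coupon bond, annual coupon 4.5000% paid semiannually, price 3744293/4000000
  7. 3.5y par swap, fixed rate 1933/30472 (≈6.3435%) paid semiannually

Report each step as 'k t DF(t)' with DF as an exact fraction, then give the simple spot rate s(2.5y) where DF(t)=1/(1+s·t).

step 1 [0.5y] swap r/2=419/9581: DF=(1 − 419/9581·(0))/(1+419/9581) = 9581/10000 ≈ 0.958100
step 2 [1y] swap r/2=853/18728: DF=(1 − 853/18728·(0.958100))/(1+853/18728) = 9147/10000 ≈ 0.914700
step 3 [1.5y] swap r/2=1213/27515: DF=(1 − 1213/27515·(0.958100+0.914700))/(1+1213/27515) = 8787/10000 ≈ 0.878700
step 4 [2y] zero: DF = P = 4303/5000 ≈ 0.860600
step 5 [2.5y] bond c/2=9/400: DF=(1918177/2000000 − 9/400·(0.958100+0.914700+0.878700+0.860600))/(1+9/400) = 1717/2000 ≈ 0.858500
step 6 [3y] bond c/2=9/400: DF=(3744293/4000000 − 9/400·(0.958100+0.914700+0.878700+0.860600+0.858500))/(1+9/400) = 8171/10000 ≈ 0.817100
step 7 [3.5y] swap r/2=1933/60944: DF=(1 − 1933/60944·(0.958100+0.914700+0.878700+0.860600+0.858500+0.817100))/(1+1933/60944) = 8067/10000 ≈ 0.806700

1 1/2 9581/10000
2 1 9147/10000
3 3/2 8787/10000
4 2 4303/5000
5 5/2 1717/2000
6 3 8171/10000
7 7/2 8067/10000
s(2.5y) = (1/(1717/2000) − 1)/(5/2) = 566/8585 ≈ 6.5929%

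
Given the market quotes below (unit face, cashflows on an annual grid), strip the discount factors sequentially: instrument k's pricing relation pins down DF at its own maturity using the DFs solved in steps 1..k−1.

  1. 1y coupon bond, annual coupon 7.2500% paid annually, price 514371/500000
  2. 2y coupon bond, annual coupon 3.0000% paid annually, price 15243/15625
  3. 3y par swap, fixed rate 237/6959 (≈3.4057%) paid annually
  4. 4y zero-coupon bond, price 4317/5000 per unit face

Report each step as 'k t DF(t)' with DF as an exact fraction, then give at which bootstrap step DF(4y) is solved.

step 1 [1y] bond c/1=29/400: DF=(514371/500000 − 29/400·(0))/(1+29/400) = 1199/1250 ≈ 0.959200
step 2 [2y] bond c/1=3/100: DF=(15243/15625 − 3/100·(0.959200))/(1+3/100) = 1149/1250 ≈ 0.919200
step 3 [3y] swap r/1=237/6959: DF=(1 − 237/6959·(0.959200+0.919200))/(1+237/6959) = 2263/2500 ≈ 0.905200
step 4 [4y] zero: DF = P = 4317/5000 ≈ 0.863400

1 1 1199/1250
2 2 1149/1250
3 3 2263/2500
4 4 4317/5000
DF(4y) is solved at step 4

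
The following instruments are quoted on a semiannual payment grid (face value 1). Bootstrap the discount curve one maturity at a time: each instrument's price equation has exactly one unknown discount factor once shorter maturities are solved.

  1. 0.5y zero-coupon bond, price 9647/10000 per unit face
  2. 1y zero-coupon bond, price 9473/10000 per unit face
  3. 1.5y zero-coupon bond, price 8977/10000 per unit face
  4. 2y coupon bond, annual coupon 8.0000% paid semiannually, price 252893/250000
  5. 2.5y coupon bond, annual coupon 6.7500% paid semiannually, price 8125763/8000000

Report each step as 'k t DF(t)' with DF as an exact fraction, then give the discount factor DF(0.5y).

1 1/2 9647/10000
2 1 9473/10000
3 3/2 8977/10000
4 2 4323/5000
5 5/2 4313/5000
DF(0.5y) = 9647/10000 ≈ 0.964700

step 1 [0.5y] zero: DF = P = 9647/10000 ≈ 0.964700
step 2 [1y] zero: DF = P = 9473/10000 ≈ 0.947300
step 3 [1.5y] zero: DF = P = 8977/10000 ≈ 0.897700
step 4 [2y] bond c/2=1/25: DF=(252893/250000 − 1/25·(0.964700+0.947300+0.897700))/(1+1/25) = 4323/5000 ≈ 0.864600
step 5 [2.5y] bond c/2=27/800: DF=(8125763/8000000 − 27/800·(0.964700+0.947300+0.897700+0.864600))/(1+27/800) = 4313/5000 ≈ 0.862600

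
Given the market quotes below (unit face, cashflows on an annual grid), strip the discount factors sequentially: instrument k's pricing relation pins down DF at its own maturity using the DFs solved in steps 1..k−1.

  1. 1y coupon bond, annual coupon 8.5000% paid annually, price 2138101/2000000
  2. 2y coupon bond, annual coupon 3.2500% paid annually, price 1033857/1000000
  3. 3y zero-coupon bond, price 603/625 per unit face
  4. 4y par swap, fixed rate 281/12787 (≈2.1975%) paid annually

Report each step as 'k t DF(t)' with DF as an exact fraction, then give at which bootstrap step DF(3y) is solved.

step 1 [1y] bond c/1=17/200: DF=(2138101/2000000 − 17/200·(0))/(1+17/200) = 9853/10000 ≈ 0.985300
step 2 [2y] bond c/1=13/400: DF=(1033857/1000000 − 13/400·(0.985300))/(1+13/400) = 9703/10000 ≈ 0.970300
step 3 [3y] zero: DF = P = 603/625 ≈ 0.964800
step 4 [4y] swap r/1=281/12787: DF=(1 − 281/12787·(0.985300+0.970300+0.964800))/(1+281/12787) = 9157/10000 ≈ 0.915700

1 1 9853/10000
2 2 9703/10000
3 3 603/625
4 4 9157/10000
DF(3y) is solved at step 3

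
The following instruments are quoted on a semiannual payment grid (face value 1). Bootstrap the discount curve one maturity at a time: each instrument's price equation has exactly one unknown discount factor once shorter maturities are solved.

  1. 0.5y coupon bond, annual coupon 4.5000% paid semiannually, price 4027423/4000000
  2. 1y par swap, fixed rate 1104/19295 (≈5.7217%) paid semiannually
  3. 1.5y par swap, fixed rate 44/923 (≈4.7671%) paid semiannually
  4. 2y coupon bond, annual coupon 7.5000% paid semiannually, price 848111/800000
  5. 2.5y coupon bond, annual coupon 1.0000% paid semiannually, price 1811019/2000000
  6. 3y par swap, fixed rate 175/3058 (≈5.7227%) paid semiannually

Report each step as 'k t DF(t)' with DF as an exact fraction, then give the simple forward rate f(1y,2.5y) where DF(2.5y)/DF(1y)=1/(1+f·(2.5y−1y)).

1 1/2 9847/10000
2 1 1181/1250
3 3/2 4659/5000
4 2 574/625
5 5/2 4411/5000
6 3 337/400
f(1y,2.5y) = ((1181/1250)/(4411/5000) − 1)/(3/2) = 626/13233 ≈ 4.7306%

step 1 [0.5y] bond c/2=9/400: DF=(4027423/4000000 − 9/400·(0))/(1+9/400) = 9847/10000 ≈ 0.984700
step 2 [1y] swap r/2=552/19295: DF=(1 − 552/19295·(0.984700))/(1+552/19295) = 1181/1250 ≈ 0.944800
step 3 [1.5y] swap r/2=22/923: DF=(1 − 22/923·(0.984700+0.944800))/(1+22/923) = 4659/5000 ≈ 0.931800
step 4 [2y] bond c/2=3/80: DF=(848111/800000 − 3/80·(0.984700+0.944800+0.931800))/(1+3/80) = 574/625 ≈ 0.918400
step 5 [2.5y] bond c/2=1/200: DF=(1811019/2000000 − 1/200·(0.984700+0.944800+0.931800+0.918400))/(1+1/200) = 4411/5000 ≈ 0.882200
step 6 [3y] swap r/2=175/6116: DF=(1 − 175/6116·(0.984700+0.944800+0.931800+0.918400+0.882200))/(1+175/6116) = 337/400 ≈ 0.842500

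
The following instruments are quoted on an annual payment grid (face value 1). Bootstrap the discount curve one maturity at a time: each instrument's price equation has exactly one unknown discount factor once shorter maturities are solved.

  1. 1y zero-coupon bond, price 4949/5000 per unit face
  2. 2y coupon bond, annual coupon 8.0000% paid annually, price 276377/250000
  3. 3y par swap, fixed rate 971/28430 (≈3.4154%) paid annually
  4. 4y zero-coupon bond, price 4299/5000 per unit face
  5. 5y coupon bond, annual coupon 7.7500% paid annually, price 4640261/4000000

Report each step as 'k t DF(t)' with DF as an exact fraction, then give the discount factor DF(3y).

step 1 [1y] zero: DF = P = 4949/5000 ≈ 0.989800
step 2 [2y] bond c/1=2/25: DF=(276377/250000 − 2/25·(0.989800))/(1+2/25) = 9503/10000 ≈ 0.950300
step 3 [3y] swap r/1=971/28430: DF=(1 − 971/28430·(0.989800+0.950300))/(1+971/28430) = 9029/10000 ≈ 0.902900
step 4 [4y] zero: DF = P = 4299/5000 ≈ 0.859800
step 5 [5y] bond c/1=31/400: DF=(4640261/4000000 − 31/400·(0.989800+0.950300+0.902900+0.859800))/(1+31/400) = 8103/10000 ≈ 0.810300

1 1 4949/5000
2 2 9503/10000
3 3 9029/10000
4 4 4299/5000
5 5 8103/10000
DF(3y) = 9029/10000 ≈ 0.902900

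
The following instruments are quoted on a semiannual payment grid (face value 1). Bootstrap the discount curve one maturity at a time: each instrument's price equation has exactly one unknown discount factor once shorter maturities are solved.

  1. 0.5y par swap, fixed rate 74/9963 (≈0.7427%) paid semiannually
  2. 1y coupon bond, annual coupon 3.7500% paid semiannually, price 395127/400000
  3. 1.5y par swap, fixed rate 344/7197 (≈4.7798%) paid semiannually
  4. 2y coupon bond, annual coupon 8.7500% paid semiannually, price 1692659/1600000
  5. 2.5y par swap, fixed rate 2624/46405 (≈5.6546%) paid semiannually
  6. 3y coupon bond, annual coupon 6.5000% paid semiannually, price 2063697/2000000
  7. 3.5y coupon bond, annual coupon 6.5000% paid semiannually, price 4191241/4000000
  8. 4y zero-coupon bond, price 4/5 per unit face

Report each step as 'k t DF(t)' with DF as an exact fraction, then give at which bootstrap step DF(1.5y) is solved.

step 1 [0.5y] swap r/2=37/9963: DF=(1 − 37/9963·(0))/(1+37/9963) = 9963/10000 ≈ 0.996300
step 2 [1y] bond c/2=3/160: DF=(395127/400000 − 3/160·(0.996300))/(1+3/160) = 9513/10000 ≈ 0.951300
step 3 [1.5y] swap r/2=172/7197: DF=(1 − 172/7197·(0.996300+0.951300))/(1+172/7197) = 582/625 ≈ 0.931200
step 4 [2y] bond c/2=7/160: DF=(1692659/1600000 − 7/160·(0.996300+0.951300+0.931200))/(1+7/160) = 8929/10000 ≈ 0.892900
step 5 [2.5y] swap r/2=1312/46405: DF=(1 − 1312/46405·(0.996300+0.951300+0.931200+0.892900))/(1+1312/46405) = 543/625 ≈ 0.868800
step 6 [3y] bond c/2=13/400: DF=(2063697/2000000 − 13/400·(0.996300+0.951300+0.931200+0.892900+0.868800))/(1+13/400) = 8533/10000 ≈ 0.853300
step 7 [3.5y] bond c/2=13/400: DF=(4191241/4000000 − 13/400·(0.996300+0.951300+0.931200+0.892900+0.868800+0.853300))/(1+13/400) = 8419/10000 ≈ 0.841900
step 8 [4y] zero: DF = P = 4/5 ≈ 0.800000

1 1/2 9963/10000
2 1 9513/10000
3 3/2 582/625
4 2 8929/10000
5 5/2 543/625
6 3 8533/10000
7 7/2 8419/10000
8 4 4/5
DF(1.5y) is solved at step 3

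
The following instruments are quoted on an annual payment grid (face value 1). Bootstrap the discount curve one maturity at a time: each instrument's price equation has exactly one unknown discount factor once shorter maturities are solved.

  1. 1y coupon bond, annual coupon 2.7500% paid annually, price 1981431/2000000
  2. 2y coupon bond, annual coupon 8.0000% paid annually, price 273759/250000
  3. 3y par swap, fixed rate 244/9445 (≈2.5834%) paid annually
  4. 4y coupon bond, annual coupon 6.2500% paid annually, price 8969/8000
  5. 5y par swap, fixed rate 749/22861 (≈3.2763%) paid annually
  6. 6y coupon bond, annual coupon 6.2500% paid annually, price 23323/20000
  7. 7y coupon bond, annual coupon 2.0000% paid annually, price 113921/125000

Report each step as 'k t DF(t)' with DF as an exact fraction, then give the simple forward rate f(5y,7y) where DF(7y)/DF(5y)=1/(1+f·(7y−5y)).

step 1 [1y] bond c/1=11/400: DF=(1981431/2000000 − 11/400·(0))/(1+11/400) = 4821/5000 ≈ 0.964200
step 2 [2y] bond c/1=2/25: DF=(273759/250000 − 2/25·(0.964200))/(1+2/25) = 377/400 ≈ 0.942500
step 3 [3y] swap r/1=244/9445: DF=(1 − 244/9445·(0.964200+0.942500))/(1+244/9445) = 2317/2500 ≈ 0.926800
step 4 [4y] bond c/1=1/16: DF=(8969/8000 − 1/16·(0.964200+0.942500+0.926800))/(1+1/16) = 1777/2000 ≈ 0.888500
step 5 [5y] swap r/1=749/22861: DF=(1 − 749/22861·(0.964200+0.942500+0.926800+0.888500))/(1+749/22861) = 4251/5000 ≈ 0.850200
step 6 [6y] bond c/1=1/16: DF=(23323/20000 − 1/16·(0.964200+0.942500+0.926800+0.888500+0.850200))/(1+1/16) = 4143/5000 ≈ 0.828600
step 7 [7y] bond c/1=1/50: DF=(113921/125000 − 1/50·(0.964200+0.942500+0.926800+0.888500+0.850200+0.828600))/(1+1/50) = 1969/2500 ≈ 0.787600

1 1 4821/5000
2 2 377/400
3 3 2317/2500
4 4 1777/2000
5 5 4251/5000
6 6 4143/5000
7 7 1969/2500
f(5y,7y) = ((4251/5000)/(1969/2500) − 1)/(2) = 313/7876 ≈ 3.9741%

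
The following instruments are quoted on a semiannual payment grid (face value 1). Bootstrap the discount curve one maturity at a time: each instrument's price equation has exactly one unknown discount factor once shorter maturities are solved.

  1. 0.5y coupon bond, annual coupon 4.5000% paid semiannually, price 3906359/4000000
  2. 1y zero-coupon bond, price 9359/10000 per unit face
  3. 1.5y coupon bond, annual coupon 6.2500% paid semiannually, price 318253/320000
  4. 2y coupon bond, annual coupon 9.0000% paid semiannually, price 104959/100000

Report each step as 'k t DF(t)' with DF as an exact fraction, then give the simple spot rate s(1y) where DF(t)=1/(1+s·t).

step 1 [0.5y] bond c/2=9/400: DF=(3906359/4000000 − 9/400·(0))/(1+9/400) = 9551/10000 ≈ 0.955100
step 2 [1y] zero: DF = P = 9359/10000 ≈ 0.935900
step 3 [1.5y] bond c/2=1/32: DF=(318253/320000 − 1/32·(0.955100+0.935900))/(1+1/32) = 9071/10000 ≈ 0.907100
step 4 [2y] bond c/2=9/200: DF=(104959/100000 − 9/200·(0.955100+0.935900+0.907100))/(1+9/200) = 8839/10000 ≈ 0.883900

1 1/2 9551/10000
2 1 9359/10000
3 3/2 9071/10000
4 2 8839/10000
s(1y) = (1/(9359/10000) − 1)/(1) = 641/9359 ≈ 6.8490%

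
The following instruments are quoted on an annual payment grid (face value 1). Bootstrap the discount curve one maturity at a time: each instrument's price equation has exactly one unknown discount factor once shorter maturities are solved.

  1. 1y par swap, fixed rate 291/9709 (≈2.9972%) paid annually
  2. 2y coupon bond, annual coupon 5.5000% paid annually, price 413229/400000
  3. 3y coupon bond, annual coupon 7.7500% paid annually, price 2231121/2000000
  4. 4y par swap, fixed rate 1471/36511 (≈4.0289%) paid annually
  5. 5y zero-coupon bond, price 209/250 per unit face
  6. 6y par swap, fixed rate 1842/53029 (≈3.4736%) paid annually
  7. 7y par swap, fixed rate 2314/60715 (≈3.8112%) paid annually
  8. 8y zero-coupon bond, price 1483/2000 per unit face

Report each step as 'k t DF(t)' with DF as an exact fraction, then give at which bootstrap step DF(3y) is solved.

step 1 [1y] swap r/1=291/9709: DF=(1 − 291/9709·(0))/(1+291/9709) = 9709/10000 ≈ 0.970900
step 2 [2y] bond c/1=11/200: DF=(413229/400000 − 11/200·(0.970900))/(1+11/200) = 4643/5000 ≈ 0.928600
step 3 [3y] bond c/1=31/400: DF=(2231121/2000000 − 31/400·(0.970900+0.928600))/(1+31/400) = 8987/10000 ≈ 0.898700
step 4 [4y] swap r/1=1471/36511: DF=(1 − 1471/36511·(0.970900+0.928600+0.898700))/(1+1471/36511) = 8529/10000 ≈ 0.852900
step 5 [5y] zero: DF = P = 209/250 ≈ 0.836000
step 6 [6y] swap r/1=1842/53029: DF=(1 − 1842/53029·(0.970900+0.928600+0.898700+0.852900+0.836000))/(1+1842/53029) = 4079/5000 ≈ 0.815800
step 7 [7y] swap r/1=2314/60715: DF=(1 − 2314/60715·(0.970900+0.928600+0.898700+0.852900+0.836000+0.815800))/(1+2314/60715) = 3843/5000 ≈ 0.768600
step 8 [8y] zero: DF = P = 1483/2000 ≈ 0.741500

1 1 9709/10000
2 2 4643/5000
3 3 8987/10000
4 4 8529/10000
5 5 209/250
6 6 4079/5000
7 7 3843/5000
8 8 1483/2000
DF(3y) is solved at step 3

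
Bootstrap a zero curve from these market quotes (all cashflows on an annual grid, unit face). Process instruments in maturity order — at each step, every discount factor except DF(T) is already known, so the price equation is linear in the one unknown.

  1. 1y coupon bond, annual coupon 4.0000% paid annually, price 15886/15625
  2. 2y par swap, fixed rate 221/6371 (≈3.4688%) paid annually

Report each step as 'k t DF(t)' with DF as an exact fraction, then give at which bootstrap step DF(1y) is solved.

step 1 [1y] bond c/1=1/25: DF=(15886/15625 − 1/25·(0))/(1+1/25) = 611/625 ≈ 0.977600
step 2 [2y] swap r/1=221/6371: DF=(1 − 221/6371·(0.977600))/(1+221/6371) = 9337/10000 ≈ 0.933700

1 1 611/625
2 2 9337/10000
DF(1y) is solved at step 1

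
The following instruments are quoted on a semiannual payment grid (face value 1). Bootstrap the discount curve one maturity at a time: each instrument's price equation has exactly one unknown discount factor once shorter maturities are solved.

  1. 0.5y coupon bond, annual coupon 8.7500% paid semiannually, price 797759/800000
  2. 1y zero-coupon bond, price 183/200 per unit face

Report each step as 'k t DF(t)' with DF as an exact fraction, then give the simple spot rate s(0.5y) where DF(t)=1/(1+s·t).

1 1/2 4777/5000
2 1 183/200
s(0.5y) = (1/(4777/5000) − 1)/(1/2) = 446/4777 ≈ 9.3364%

step 1 [0.5y] bond c/2=7/160: DF=(797759/800000 − 7/160·(0))/(1+7/160) = 4777/5000 ≈ 0.955400
step 2 [1y] zero: DF = P = 183/200 ≈ 0.915000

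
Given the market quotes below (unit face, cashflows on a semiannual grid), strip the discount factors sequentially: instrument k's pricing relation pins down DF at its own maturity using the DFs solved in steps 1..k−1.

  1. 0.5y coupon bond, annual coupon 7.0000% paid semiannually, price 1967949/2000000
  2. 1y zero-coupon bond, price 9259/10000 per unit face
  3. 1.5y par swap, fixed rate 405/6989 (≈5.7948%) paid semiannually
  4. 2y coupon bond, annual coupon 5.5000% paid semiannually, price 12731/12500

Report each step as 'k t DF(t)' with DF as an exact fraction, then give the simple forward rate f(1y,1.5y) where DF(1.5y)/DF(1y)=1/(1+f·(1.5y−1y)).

step 1 [0.5y] bond c/2=7/200: DF=(1967949/2000000 − 7/200·(0))/(1+7/200) = 9507/10000 ≈ 0.950700
step 2 [1y] zero: DF = P = 9259/10000 ≈ 0.925900
step 3 [1.5y] swap r/2=405/13978: DF=(1 − 405/13978·(0.950700+0.925900))/(1+405/13978) = 919/1000 ≈ 0.919000
step 4 [2y] bond c/2=11/400: DF=(12731/12500 − 11/400·(0.950700+0.925900+0.919000))/(1+11/400) = 2291/2500 ≈ 0.916400

1 1/2 9507/10000
2 1 9259/10000
3 3/2 919/1000
4 2 2291/2500
f(1y,1.5y) = ((9259/10000)/(919/1000) − 1)/(1/2) = 69/4595 ≈ 1.5016%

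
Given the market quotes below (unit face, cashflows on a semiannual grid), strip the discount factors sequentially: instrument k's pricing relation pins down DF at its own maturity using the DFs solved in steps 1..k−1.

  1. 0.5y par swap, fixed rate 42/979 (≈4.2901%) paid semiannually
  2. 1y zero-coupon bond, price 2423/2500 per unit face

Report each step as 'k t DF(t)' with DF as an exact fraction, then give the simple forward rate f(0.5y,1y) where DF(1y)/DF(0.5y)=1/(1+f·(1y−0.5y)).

step 1 [0.5y] swap r/2=21/979: DF=(1 − 21/979·(0))/(1+21/979) = 979/1000 ≈ 0.979000
step 2 [1y] zero: DF = P = 2423/2500 ≈ 0.969200

1 1/2 979/1000
2 1 2423/2500
f(0.5y,1y) = ((979/1000)/(2423/2500) − 1)/(1/2) = 49/2423 ≈ 2.0223%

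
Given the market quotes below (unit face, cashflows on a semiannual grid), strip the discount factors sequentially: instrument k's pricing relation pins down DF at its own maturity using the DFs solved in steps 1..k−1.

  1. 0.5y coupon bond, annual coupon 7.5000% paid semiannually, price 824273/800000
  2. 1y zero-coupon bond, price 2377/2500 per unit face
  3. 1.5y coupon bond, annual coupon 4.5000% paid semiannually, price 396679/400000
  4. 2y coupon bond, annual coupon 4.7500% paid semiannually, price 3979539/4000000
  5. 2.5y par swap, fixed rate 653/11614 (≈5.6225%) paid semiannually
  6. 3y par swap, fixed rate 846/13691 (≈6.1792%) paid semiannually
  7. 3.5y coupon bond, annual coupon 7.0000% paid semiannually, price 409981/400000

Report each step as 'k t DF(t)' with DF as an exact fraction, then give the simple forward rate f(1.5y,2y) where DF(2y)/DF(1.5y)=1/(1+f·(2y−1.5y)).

1 1/2 9931/10000
2 1 2377/2500
3 3/2 9271/10000
4 2 2263/2500
5 5/2 4347/5000
6 3 2077/2500
7 7/2 8051/10000
f(1.5y,2y) = ((9271/10000)/(2263/2500) − 1)/(1/2) = 3/62 ≈ 4.8387%

step 1 [0.5y] bond c/2=3/80: DF=(824273/800000 − 3/80·(0))/(1+3/80) = 9931/10000 ≈ 0.993100
step 2 [1y] zero: DF = P = 2377/2500 ≈ 0.950800
step 3 [1.5y] bond c/2=9/400: DF=(396679/400000 − 9/400·(0.993100+0.950800))/(1+9/400) = 9271/10000 ≈ 0.927100
step 4 [2y] bond c/2=19/800: DF=(3979539/4000000 − 19/800·(0.993100+0.950800+0.927100))/(1+19/800) = 2263/2500 ≈ 0.905200
step 5 [2.5y] swap r/2=653/23228: DF=(1 − 653/23228·(0.993100+0.950800+0.927100+0.905200))/(1+653/23228) = 4347/5000 ≈ 0.869400
step 6 [3y] swap r/2=423/13691: DF=(1 − 423/13691·(0.993100+0.950800+0.927100+0.905200+0.869400))/(1+423/13691) = 2077/2500 ≈ 0.830800
step 7 [3.5y] bond c/2=7/200: DF=(409981/400000 − 7/200·(0.993100+0.950800+0.927100+0.905200+0.869400+0.830800))/(1+7/200) = 8051/10000 ≈ 0.805100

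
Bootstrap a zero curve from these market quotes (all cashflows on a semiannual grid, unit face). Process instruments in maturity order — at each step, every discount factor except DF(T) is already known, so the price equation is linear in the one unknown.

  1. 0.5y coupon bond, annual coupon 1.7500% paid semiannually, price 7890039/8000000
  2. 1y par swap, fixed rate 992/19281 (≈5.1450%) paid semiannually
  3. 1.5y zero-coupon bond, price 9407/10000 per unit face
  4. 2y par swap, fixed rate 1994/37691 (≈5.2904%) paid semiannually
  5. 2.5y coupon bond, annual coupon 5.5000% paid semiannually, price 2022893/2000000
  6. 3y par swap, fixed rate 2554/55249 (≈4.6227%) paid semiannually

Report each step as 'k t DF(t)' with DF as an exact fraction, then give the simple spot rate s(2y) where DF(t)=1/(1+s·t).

1 1/2 9777/10000
2 1 594/625
3 3/2 9407/10000
4 2 9003/10000
5 5/2 1767/2000
6 3 8723/10000
s(2y) = (1/(9003/10000) − 1)/(2) = 997/18006 ≈ 5.5370%

step 1 [0.5y] bond c/2=7/800: DF=(7890039/8000000 − 7/800·(0))/(1+7/800) = 9777/10000 ≈ 0.977700
step 2 [1y] swap r/2=496/19281: DF=(1 − 496/19281·(0.977700))/(1+496/19281) = 594/625 ≈ 0.950400
step 3 [1.5y] zero: DF = P = 9407/10000 ≈ 0.940700
step 4 [2y] swap r/2=997/37691: DF=(1 − 997/37691·(0.977700+0.950400+0.940700))/(1+997/37691) = 9003/10000 ≈ 0.900300
step 5 [2.5y] bond c/2=11/400: DF=(2022893/2000000 − 11/400·(0.977700+0.950400+0.940700+0.900300))/(1+11/400) = 1767/2000 ≈ 0.883500
step 6 [3y] swap r/2=1277/55249: DF=(1 − 1277/55249·(0.977700+0.950400+0.940700+0.900300+0.883500))/(1+1277/55249) = 8723/10000 ≈ 0.872300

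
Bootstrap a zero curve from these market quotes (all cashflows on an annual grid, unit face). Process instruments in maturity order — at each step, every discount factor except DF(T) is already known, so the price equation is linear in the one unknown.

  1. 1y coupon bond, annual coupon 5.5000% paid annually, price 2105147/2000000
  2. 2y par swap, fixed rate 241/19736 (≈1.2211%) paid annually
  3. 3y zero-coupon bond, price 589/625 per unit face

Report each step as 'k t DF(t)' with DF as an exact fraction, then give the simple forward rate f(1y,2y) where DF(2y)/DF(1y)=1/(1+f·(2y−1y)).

1 1 9977/10000
2 2 9759/10000
3 3 589/625
f(1y,2y) = ((9977/10000)/(9759/10000) − 1)/(1) = 218/9759 ≈ 2.2338%

step 1 [1y] bond c/1=11/200: DF=(2105147/2000000 − 11/200·(0))/(1+11/200) = 9977/10000 ≈ 0.997700
step 2 [2y] swap r/1=241/19736: DF=(1 − 241/19736·(0.997700))/(1+241/19736) = 9759/10000 ≈ 0.975900
step 3 [3y] zero: DF = P = 589/625 ≈ 0.942400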